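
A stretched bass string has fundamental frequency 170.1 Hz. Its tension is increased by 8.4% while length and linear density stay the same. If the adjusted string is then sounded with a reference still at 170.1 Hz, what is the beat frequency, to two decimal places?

For a string, f ∝ √T, so the new frequency is 170.1·√1.084 = 177.1002 Hz.
f_beat = |177.1002 − 170.1| = 7.00 Hz.

7.00 Hz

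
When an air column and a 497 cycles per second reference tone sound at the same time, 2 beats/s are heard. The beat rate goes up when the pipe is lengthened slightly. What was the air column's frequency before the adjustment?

|f − 497| = 2, so the air column was at either 495 Hz or 499 Hz.
A longer pipe has a lower fundamental; the adjustment lowers the air column's frequency.
The beat rate rose, so the adjustment moved the air column further from 497 Hz — it was already below the reference.

495 Hz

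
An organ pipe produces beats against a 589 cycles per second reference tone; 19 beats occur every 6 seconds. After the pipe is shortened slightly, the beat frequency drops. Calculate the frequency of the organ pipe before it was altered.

585.8333 Hz

Beat frequency = 19/6 = 3.1667 Hz.
|f − 589| = 3.1667, so the organ pipe was at either 585.8333 Hz or 592.1667 Hz.
A shorter pipe has a higher fundamental; the adjustment raises the organ pipe's frequency.
The beat rate fell, so the adjustment moved the organ pipe toward 589 Hz — it must have started below the reference.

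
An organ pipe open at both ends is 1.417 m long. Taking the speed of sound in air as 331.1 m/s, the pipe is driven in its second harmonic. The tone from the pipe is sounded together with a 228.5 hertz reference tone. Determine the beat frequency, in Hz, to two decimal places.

5.16 Hz

Open pipe: f_n = n·v/(2L) = 2·331.1/(2·1.417) = 233.6627 Hz.
f_beat = |233.6627 − 228.5| = 5.16 Hz.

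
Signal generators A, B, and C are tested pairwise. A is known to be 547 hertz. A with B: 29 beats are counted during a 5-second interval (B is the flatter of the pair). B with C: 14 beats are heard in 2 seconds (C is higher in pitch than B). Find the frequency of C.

548.2 Hz

A–B: Beat frequency = 29/5 = 5.8 Hz.
B is below A, so f_B = 547 − 5.8 = 541.2 Hz.
B–C: Beat frequency = 14/2 = 7 Hz.
C is above B, so f_C = 541.2 + 7 = 548.2 Hz.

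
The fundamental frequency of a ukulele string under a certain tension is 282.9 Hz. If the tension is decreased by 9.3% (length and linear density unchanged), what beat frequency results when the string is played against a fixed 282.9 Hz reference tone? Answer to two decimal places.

13.48 Hz

For a string, f ∝ √T, so the new frequency is 282.9·√0.907 = 269.4242 Hz.
f_beat = |269.4242 − 282.9| = 13.48 Hz.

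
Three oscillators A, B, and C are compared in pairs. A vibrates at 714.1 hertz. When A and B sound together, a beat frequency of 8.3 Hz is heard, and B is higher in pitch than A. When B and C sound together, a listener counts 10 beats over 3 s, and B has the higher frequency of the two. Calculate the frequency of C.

719.0667 Hz

B is above A, so f_B = 714.1 + 8.3 = 722.4 Hz.
B–C: Beat frequency = 10/3 = 3.3333 Hz.
C is below B, so f_C = 722.4 − 3.3333 = 719.0667 Hz.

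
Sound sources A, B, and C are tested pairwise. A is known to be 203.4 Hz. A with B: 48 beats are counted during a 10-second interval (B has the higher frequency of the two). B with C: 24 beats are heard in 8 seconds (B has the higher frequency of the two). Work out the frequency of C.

205.2 Hz

A–B: Beat frequency = 48/10 = 4.8 Hz.
B is above A, so f_B = 203.4 + 4.8 = 208.2 Hz.
B–C: Beat frequency = 24/8 = 3 Hz.
C is below B, so f_C = 208.2 − 3 = 205.2 Hz.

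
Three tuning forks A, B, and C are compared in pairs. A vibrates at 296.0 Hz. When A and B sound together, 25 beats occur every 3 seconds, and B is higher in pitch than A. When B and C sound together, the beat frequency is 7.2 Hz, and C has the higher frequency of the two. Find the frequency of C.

311.5333 Hz

A–B: Beat frequency = 25/3 = 8.3333 Hz.
B is above A, so f_B = 296.0 + 8.3333 = 304.3333 Hz.
C is above B, so f_C = 304.3333 + 7.2 = 311.5333 Hz.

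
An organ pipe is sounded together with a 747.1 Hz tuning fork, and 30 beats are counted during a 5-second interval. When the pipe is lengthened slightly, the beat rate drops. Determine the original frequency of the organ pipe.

Beat frequency = 30/5 = 6 Hz.
|f − 747.1| = 6, so the organ pipe was at either 741.1 Hz or 753.1 Hz.
A longer pipe has a lower fundamental; the adjustment lowers the organ pipe's frequency.
The beat rate fell, so the adjustment moved the organ pipe toward 747.1 Hz — it must have started above the reference.

753.1 Hz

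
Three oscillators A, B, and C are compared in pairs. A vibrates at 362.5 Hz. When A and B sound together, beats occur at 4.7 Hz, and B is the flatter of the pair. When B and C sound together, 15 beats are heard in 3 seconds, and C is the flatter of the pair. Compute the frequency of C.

352.8 Hz

B is below A, so f_B = 362.5 − 4.7 = 357.8 Hz.
B–C: Beat frequency = 15/3 = 5 Hz.
C is below B, so f_C = 357.8 − 5 = 352.8 Hz.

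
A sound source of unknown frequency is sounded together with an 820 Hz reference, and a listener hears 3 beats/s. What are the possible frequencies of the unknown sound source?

|f − 820| = 3, so f = 820 ± 3.

817 Hz or 823 Hz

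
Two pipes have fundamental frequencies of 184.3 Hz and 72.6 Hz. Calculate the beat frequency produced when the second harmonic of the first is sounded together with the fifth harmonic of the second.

5.6 Hz

Second harmonic of the first: 2·184.3 = 368.6 Hz.
Fifth harmonic of the second: 5·72.6 = 363.0 Hz.
f_beat = |368.6 − 363.0| = 5.6 Hz.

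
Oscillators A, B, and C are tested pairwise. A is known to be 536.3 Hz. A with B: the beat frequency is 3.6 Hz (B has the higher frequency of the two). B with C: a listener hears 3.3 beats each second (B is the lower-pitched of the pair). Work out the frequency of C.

B is above A, so f_B = 536.3 + 3.6 = 539.9 Hz.
C is above B, so f_C = 539.9 + 3.3 = 543.2 Hz.

543.2 Hz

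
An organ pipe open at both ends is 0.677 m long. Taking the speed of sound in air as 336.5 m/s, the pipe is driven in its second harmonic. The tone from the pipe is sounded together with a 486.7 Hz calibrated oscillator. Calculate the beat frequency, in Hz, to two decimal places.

Open pipe: f_n = n·v/(2L) = 2·336.5/(2·0.677) = 497.0458 Hz.
f_beat = |497.0458 − 486.7| = 10.35 Hz.

10.35 Hz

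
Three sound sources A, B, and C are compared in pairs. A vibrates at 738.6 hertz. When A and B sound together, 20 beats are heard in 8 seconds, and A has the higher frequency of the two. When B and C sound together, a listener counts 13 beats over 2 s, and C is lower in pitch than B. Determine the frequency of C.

729.6 Hz

A–B: Beat frequency = 20/8 = 2.5 Hz.
B is below A, so f_B = 738.6 − 2.5 = 736.1 Hz.
B–C: Beat frequency = 13/2 = 6.5 Hz.
C is below B, so f_C = 736.1 − 6.5 = 729.6 Hz.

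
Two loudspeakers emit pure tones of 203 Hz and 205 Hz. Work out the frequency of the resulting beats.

2 Hz

The beat frequency equals the magnitude of the frequency difference.
|203 − 205| = 2 Hz.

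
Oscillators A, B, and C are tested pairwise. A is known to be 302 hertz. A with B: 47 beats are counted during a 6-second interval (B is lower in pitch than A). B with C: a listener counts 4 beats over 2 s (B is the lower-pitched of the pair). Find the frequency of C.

A–B: Beat frequency = 47/6 = 7.8333 Hz.
B is below A, so f_B = 302 − 7.8333 = 294.1667 Hz.
B–C: Beat frequency = 4/2 = 2 Hz.
C is above B, so f_C = 294.1667 + 2 = 296.1667 Hz.

296.1667 Hz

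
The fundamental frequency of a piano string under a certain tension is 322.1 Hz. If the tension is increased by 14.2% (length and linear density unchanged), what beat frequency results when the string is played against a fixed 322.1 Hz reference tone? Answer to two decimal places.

For a string, f ∝ √T, so the new frequency is 322.1·√1.142 = 344.2102 Hz.
f_beat = |344.2102 − 322.1| = 22.11 Hz.

22.11 Hz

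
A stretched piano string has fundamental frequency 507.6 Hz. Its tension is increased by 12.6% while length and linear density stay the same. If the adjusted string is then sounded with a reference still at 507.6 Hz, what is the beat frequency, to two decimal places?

31.03 Hz

For a string, f ∝ √T, so the new frequency is 507.6·√1.126 = 538.6303 Hz.
f_beat = |538.6303 − 507.6| = 31.03 Hz.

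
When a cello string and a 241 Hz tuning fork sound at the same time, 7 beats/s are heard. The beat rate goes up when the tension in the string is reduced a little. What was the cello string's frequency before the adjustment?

|f − 241| = 7, so the cello string was at either 234 Hz or 248 Hz.
Lower tension means lower frequency; the adjustment lowers the cello string's frequency.
The beat rate rose, so the adjustment moved the cello string further from 241 Hz — it was already below the reference.

234 Hz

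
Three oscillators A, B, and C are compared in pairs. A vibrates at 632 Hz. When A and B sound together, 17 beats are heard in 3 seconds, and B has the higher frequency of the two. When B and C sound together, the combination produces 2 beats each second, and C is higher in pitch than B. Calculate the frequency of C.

A–B: Beat frequency = 17/3 = 5.6667 Hz.
B is above A, so f_B = 632 + 5.6667 = 637.6667 Hz.
C is above B, so f_C = 637.6667 + 2 = 639.6667 Hz.

639.6667 Hz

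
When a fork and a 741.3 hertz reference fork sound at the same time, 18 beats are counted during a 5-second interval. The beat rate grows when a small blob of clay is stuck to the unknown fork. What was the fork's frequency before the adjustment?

Beat frequency = 18/5 = 3.6 Hz.
|f − 741.3| = 3.6, so the fork was at either 737.7 Hz or 744.9 Hz.
Adding mass to a fork lowers its frequency; the adjustment lowers the fork's frequency.
The beat rate rose, so the adjustment moved the fork further from 741.3 Hz — it was already below the reference.

737.7 Hz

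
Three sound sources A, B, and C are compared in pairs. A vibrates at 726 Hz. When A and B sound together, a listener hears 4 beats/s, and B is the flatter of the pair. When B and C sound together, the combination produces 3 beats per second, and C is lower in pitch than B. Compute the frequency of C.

B is below A, so f_B = 726 − 4 = 722 Hz.
C is below B, so f_C = 722 − 3 = 719 Hz.

719 Hz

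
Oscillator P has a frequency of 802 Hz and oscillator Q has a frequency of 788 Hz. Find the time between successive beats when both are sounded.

f_beat = |802 − 788| = 14 Hz.
Beat period T = 1 / f_beat = 1 / 14 s.

0.071 s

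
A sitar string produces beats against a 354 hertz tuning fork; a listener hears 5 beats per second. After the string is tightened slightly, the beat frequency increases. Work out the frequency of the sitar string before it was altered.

359 Hz

|f − 354| = 5, so the sitar string was at either 349 Hz or 359 Hz.
Increasing tension raises a string's frequency; the adjustment raises the sitar string's frequency.
The beat rate rose, so the adjustment moved the sitar string further from 354 Hz — it was already above the reference.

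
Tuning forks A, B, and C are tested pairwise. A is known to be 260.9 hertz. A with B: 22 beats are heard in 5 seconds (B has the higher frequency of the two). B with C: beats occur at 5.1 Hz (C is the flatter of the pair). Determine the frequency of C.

A–B: Beat frequency = 22/5 = 4.4 Hz.
B is above A, so f_B = 260.9 + 4.4 = 265.3 Hz.
C is below B, so f_C = 265.3 − 5.1 = 260.2 Hz.

260.2 Hz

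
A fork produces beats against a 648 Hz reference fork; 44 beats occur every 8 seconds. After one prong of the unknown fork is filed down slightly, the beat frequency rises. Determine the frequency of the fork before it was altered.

653.5 Hz

Beat frequency = 44/8 = 5.5 Hz.
|f − 648| = 5.5, so the fork was at either 642.5 Hz or 653.5 Hz.
Filing a prong removes mass and raises the fork's frequency; the adjustment raises the fork's frequency.
The beat rate rose, so the adjustment moved the fork further from 648 Hz — it was already above the reference.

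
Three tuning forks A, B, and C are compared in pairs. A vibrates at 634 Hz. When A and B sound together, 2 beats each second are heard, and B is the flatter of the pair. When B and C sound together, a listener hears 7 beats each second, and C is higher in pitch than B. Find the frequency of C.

B is below A, so f_B = 634 − 2 = 632 Hz.
C is above B, so f_C = 632 + 7 = 639 Hz.

639 Hz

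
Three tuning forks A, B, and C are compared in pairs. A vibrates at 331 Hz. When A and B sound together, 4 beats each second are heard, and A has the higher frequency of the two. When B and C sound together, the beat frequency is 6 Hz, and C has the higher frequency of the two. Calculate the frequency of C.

333 Hz

B is below A, so f_B = 331 − 4 = 327 Hz.
C is above B, so f_C = 327 + 6 = 333 Hz.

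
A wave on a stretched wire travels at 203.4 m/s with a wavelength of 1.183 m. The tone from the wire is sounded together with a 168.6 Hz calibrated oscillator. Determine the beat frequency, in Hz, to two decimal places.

Source frequency f = v/λ = 203.4/1.183 = 171.9358 Hz.
f_beat = |171.9358 − 168.6| = 3.34 Hz.

3.34 Hz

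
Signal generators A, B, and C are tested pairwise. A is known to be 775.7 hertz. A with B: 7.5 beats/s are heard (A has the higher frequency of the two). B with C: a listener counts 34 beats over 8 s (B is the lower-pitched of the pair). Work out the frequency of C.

772.45 Hz

B is below A, so f_B = 775.7 − 7.5 = 768.2 Hz.
B–C: Beat frequency = 34/8 = 4.25 Hz.
C is above B, so f_C = 768.2 + 4.25 = 772.45 Hz.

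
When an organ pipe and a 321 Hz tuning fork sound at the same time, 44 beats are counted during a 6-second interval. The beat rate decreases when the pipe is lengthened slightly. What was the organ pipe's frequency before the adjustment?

Beat frequency = 44/6 = 7.3333 Hz.
|f − 321| = 7.3333, so the organ pipe was at either 313.6667 Hz or 328.3333 Hz.
A longer pipe has a lower fundamental; the adjustment lowers the organ pipe's frequency.
The beat rate fell, so the adjustment moved the organ pipe toward 321 Hz — it must have started above the reference.

328.3333 Hz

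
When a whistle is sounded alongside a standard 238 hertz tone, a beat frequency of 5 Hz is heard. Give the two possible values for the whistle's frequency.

233 Hz or 243 Hz

|f − 238| = 5, so f = 238 ± 5.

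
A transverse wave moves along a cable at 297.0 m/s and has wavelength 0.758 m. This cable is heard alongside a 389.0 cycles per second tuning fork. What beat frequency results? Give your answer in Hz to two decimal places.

Source frequency f = v/λ = 297.0/0.758 = 391.8206 Hz.
f_beat = |391.8206 − 389.0| = 2.82 Hz.

2.82 Hz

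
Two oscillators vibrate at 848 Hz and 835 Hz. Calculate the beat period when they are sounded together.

f_beat = |848 − 835| = 13 Hz.
Beat period T = 1 / f_beat = 1 / 13 s.

0.077 s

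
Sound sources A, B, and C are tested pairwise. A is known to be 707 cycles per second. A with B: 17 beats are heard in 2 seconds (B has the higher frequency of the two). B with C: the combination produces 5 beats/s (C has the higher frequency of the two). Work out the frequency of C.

A–B: Beat frequency = 17/2 = 8.5 Hz.
B is above A, so f_B = 707 + 8.5 = 715.5 Hz.
C is above B, so f_C = 715.5 + 5 = 720.5 Hz.

720.5 Hz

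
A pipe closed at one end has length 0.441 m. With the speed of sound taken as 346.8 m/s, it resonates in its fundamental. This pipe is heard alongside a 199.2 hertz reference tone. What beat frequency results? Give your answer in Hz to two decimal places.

2.60 Hz

Closed pipe (odd harmonics): f_n = n·v/(4L) = 1·346.8/(4·0.441) = 196.5986 Hz.
f_beat = |196.5986 − 199.2| = 2.60 Hz.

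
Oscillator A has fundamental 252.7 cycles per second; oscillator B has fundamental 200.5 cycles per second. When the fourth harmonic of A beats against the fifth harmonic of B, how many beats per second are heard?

8.3 Hz

Fourth harmonic of the first: 4·252.7 = 1010.8 Hz.
Fifth harmonic of the second: 5·200.5 = 1002.5 Hz.
f_beat = |1010.8 − 1002.5| = 8.3 Hz.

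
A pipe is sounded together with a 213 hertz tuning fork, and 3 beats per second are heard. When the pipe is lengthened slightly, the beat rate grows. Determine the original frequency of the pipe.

|f − 213| = 3, so the pipe was at either 210 Hz or 216 Hz.
A longer pipe has a lower fundamental; the adjustment lowers the pipe's frequency.
The beat rate rose, so the adjustment moved the pipe further from 213 Hz — it was already below the reference.

210 Hz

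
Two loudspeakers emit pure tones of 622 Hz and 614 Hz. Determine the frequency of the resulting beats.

The beat frequency equals the magnitude of the frequency difference.
|622 − 614| = 8 Hz.

8 Hz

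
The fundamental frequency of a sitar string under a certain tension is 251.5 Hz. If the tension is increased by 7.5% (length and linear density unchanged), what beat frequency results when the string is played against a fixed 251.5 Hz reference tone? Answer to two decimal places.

For a string, f ∝ √T, so the new frequency is 251.5·√1.075 = 260.7608 Hz.
f_beat = |260.7608 − 251.5| = 9.26 Hz.

9.26 Hz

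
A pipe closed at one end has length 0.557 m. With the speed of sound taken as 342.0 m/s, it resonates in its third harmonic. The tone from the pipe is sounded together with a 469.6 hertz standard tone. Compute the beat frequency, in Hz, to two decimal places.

Closed pipe (odd harmonics): f_n = n·v/(4L) = 3·342.0/(4·0.557) = 460.5027 Hz.
f_beat = |460.5027 − 469.6| = 9.10 Hz.

9.10 Hz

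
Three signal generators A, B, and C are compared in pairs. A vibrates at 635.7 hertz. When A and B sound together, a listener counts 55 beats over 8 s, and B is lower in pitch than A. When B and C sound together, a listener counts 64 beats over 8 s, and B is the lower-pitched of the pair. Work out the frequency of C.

636.825 Hz

A–B: Beat frequency = 55/8 = 6.875 Hz.
B is below A, so f_B = 635.7 − 6.875 = 628.825 Hz.
B–C: Beat frequency = 64/8 = 8 Hz.
C is above B, so f_C = 628.825 + 8 = 636.825 Hz.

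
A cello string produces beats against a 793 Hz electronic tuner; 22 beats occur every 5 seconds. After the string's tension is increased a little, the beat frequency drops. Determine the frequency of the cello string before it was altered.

788.6 Hz

Beat frequency = 22/5 = 4.4 Hz.
|f − 793| = 4.4, so the cello string was at either 788.6 Hz or 797.4 Hz.
Higher tension means higher frequency; the adjustment raises the cello string's frequency.
The beat rate fell, so the adjustment moved the cello string toward 793 Hz — it must have started below the reference.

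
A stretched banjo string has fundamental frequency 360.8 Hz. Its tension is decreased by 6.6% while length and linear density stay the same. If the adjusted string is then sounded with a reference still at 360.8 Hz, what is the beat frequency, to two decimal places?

For a string, f ∝ √T, so the new frequency is 360.8·√0.934 = 348.6904 Hz.
f_beat = |348.6904 − 360.8| = 12.11 Hz.

12.11 Hz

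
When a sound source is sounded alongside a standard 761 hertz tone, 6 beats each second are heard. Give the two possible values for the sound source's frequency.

|f − 761| = 6, so f = 761 ± 6.

755 Hz or 767 Hz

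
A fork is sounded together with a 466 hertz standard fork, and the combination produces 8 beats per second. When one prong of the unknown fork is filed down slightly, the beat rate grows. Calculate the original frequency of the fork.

474 Hz

|f − 466| = 8, so the fork was at either 458 Hz or 474 Hz.
Filing a prong removes mass and raises the fork's frequency; the adjustment raises the fork's frequency.
The beat rate rose, so the adjustment moved the fork further from 466 Hz — it was already above the reference.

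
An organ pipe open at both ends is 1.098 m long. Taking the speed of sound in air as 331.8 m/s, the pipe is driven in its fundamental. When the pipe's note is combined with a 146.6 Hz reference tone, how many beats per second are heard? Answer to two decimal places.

4.49 Hz

Open pipe: f_n = n·v/(2L) = 1·331.8/(2·1.098) = 151.0929 Hz.
f_beat = |151.0929 − 146.6| = 4.49 Hz.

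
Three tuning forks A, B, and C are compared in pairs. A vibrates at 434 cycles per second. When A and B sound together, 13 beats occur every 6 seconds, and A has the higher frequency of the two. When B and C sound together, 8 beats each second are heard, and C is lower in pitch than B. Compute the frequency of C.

423.8333 Hz

A–B: Beat frequency = 13/6 = 2.1667 Hz.
B is below A, so f_B = 434 − 2.1667 = 431.8333 Hz.
C is below B, so f_C = 431.8333 − 8 = 423.8333 Hz.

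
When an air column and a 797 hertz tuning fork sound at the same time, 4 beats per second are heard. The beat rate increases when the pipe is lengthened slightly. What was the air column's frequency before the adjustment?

793 Hz

|f − 797| = 4, so the air column was at either 793 Hz or 801 Hz.
A longer pipe has a lower fundamental; the adjustment lowers the air column's frequency.
The beat rate rose, so the adjustment moved the air column further from 797 Hz — it was already below the reference.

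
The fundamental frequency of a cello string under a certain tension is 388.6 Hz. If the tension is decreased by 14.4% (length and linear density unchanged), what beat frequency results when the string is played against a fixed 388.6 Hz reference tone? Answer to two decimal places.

29.07 Hz

For a string, f ∝ √T, so the new frequency is 388.6·√0.856 = 359.5338 Hz.
f_beat = |359.5338 − 388.6| = 29.07 Hz.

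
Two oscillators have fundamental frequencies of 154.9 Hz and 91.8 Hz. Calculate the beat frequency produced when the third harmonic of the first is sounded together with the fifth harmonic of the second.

5.7 Hz

Third harmonic of the first: 3·154.9 = 464.7 Hz.
Fifth harmonic of the second: 5·91.8 = 459.0 Hz.
f_beat = |464.7 − 459.0| = 5.7 Hz.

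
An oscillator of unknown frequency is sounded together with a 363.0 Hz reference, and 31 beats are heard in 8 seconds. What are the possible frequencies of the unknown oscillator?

Beat frequency = 31/8 = 3.875 Hz.
|f − 363.0| = 3.875, so f = 363.0 ± 3.875.

359.125 Hz or 366.875 Hz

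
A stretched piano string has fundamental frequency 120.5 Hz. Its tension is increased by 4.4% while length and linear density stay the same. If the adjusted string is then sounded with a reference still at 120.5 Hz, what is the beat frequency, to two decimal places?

For a string, f ∝ √T, so the new frequency is 120.5·√1.044 = 123.1225 Hz.
f_beat = |123.1225 − 120.5| = 2.62 Hz.

2.62 Hz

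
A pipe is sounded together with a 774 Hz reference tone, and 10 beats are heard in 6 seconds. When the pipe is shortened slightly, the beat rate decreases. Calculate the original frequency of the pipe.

Beat frequency = 10/6 = 1.6667 Hz.
|f − 774| = 1.6667, so the pipe was at either 772.3333 Hz or 775.6667 Hz.
A shorter pipe has a higher fundamental; the adjustment raises the pipe's frequency.
The beat rate fell, so the adjustment moved the pipe toward 774 Hz — it must have started below the reference.

772.3333 Hz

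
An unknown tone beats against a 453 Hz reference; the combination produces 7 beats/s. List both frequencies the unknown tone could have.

|f − 453| = 7, so f = 453 ± 7.

446 Hz or 460 Hz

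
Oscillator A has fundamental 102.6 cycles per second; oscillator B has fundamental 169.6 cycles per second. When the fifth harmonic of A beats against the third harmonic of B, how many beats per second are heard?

Fifth harmonic of the first: 5·102.6 = 513.0 Hz.
Third harmonic of the second: 3·169.6 = 508.8 Hz.
f_beat = |513.0 − 508.8| = 4.2 Hz.

4.2 Hz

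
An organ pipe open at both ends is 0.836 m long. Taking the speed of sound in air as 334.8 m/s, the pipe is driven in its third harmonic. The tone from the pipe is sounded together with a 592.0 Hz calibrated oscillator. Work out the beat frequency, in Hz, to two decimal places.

8.72 Hz

Open pipe: f_n = n·v/(2L) = 3·334.8/(2·0.836) = 600.7177 Hz.
f_beat = |600.7177 − 592.0| = 8.72 Hz.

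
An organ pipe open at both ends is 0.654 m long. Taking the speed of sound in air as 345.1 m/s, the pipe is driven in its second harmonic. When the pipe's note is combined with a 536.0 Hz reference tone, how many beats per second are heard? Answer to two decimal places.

8.32 Hz

Open pipe: f_n = n·v/(2L) = 2·345.1/(2·0.654) = 527.6758 Hz.
f_beat = |527.6758 − 536.0| = 8.32 Hz.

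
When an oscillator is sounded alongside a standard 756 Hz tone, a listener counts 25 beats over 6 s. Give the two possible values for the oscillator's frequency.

751.8333 Hz or 760.1667 Hz

Beat frequency = 25/6 = 4.1667 Hz.
|f − 756| = 4.1667, so f = 756 ± 4.1667.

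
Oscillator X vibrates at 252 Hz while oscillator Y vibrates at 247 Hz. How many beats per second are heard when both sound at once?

f_beat = |f₁ − f₂|.
|252 − 247| = 5 Hz.

5 Hz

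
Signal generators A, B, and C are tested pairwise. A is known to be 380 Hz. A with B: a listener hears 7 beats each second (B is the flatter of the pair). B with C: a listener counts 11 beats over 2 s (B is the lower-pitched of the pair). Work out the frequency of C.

B is below A, so f_B = 380 − 7 = 373 Hz.
B–C: Beat frequency = 11/2 = 5.5 Hz.
C is above B, so f_C = 373 + 5.5 = 378.5 Hz.

378.5 Hz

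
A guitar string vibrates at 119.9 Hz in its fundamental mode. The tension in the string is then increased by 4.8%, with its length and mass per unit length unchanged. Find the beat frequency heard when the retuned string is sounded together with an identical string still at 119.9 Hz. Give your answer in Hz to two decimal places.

2.84 Hz

For a string, f ∝ √T, so the new frequency is 119.9·√1.048 = 122.7439 Hz.
f_beat = |122.7439 − 119.9| = 2.84 Hz.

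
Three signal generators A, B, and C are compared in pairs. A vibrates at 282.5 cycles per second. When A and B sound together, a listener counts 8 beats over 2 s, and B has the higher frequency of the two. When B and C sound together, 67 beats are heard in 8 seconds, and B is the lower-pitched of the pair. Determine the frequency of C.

A–B: Beat frequency = 8/2 = 4 Hz.
B is above A, so f_B = 282.5 + 4 = 286.5 Hz.
B–C: Beat frequency = 67/8 = 8.375 Hz.
C is above B, so f_C = 286.5 + 8.375 = 294.875 Hz.

294.875 Hz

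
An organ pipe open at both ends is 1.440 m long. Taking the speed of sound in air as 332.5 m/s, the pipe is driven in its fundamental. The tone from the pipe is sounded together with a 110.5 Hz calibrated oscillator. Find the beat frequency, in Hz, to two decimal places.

Open pipe: f_n = n·v/(2L) = 1·332.5/(2·1.440) = 115.4514 Hz.
f_beat = |115.4514 − 110.5| = 4.95 Hz.

4.95 Hz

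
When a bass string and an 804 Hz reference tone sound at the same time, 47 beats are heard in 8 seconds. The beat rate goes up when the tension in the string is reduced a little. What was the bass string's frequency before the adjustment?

Beat frequency = 47/8 = 5.875 Hz.
|f − 804| = 5.875, so the bass string was at either 798.125 Hz or 809.875 Hz.
Lower tension means lower frequency; the adjustment lowers the bass string's frequency.
The beat rate rose, so the adjustment moved the bass string further from 804 Hz — it was already below the reference.

798.125 Hz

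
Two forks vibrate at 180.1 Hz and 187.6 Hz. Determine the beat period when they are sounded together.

0.133 s

f_beat = |180.1 − 187.6| = 7.5 Hz.
Beat period T = 1 / f_beat = 1 / 7.5 s.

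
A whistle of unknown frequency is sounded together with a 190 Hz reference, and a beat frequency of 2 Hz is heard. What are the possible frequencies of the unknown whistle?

|f − 190| = 2, so f = 190 ± 2.

188 Hz or 192 Hz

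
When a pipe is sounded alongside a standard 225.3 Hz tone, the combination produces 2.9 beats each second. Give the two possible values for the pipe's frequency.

222.4 Hz or 228.2 Hz

|f − 225.3| = 2.9, so f = 225.3 ± 2.9.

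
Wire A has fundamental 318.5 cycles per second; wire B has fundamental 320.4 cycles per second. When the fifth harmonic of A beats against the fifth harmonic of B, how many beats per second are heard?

9.5 Hz

Fifth harmonic of the first: 5·318.5 = 1592.5 Hz.
Fifth harmonic of the second: 5·320.4 = 1602.0 Hz.
f_beat = |1592.5 − 1602.0| = 9.5 Hz.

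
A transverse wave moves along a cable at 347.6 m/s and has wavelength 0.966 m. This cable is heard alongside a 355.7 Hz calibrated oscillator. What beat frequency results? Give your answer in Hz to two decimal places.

Source frequency f = v/λ = 347.6/0.966 = 359.8344 Hz.
f_beat = |359.8344 − 355.7| = 4.13 Hz.

4.13 Hz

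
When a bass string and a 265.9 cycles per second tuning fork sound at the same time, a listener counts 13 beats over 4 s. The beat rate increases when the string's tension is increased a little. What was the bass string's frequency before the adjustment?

Beat frequency = 13/4 = 3.25 Hz.
|f − 265.9| = 3.25, so the bass string was at either 262.65 Hz or 269.15 Hz.
Higher tension means higher frequency; the adjustment raises the bass string's frequency.
The beat rate rose, so the adjustment moved the bass string further from 265.9 Hz — it was already above the reference.

269.15 Hz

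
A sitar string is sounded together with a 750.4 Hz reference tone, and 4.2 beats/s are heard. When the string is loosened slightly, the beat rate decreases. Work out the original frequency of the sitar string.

|f − 750.4| = 4.2, so the sitar string was at either 746.2 Hz or 754.6 Hz.
Reducing tension lowers a string's frequency; the adjustment lowers the sitar string's frequency.
The beat rate fell, so the adjustment moved the sitar string toward 750.4 Hz — it must have started above the reference.

754.6 Hz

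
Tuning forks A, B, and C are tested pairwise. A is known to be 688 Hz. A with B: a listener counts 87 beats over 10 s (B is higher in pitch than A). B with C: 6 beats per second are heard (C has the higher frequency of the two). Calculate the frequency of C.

A–B: Beat frequency = 87/10 = 8.7 Hz.
B is above A, so f_B = 688 + 8.7 = 696.7 Hz.
C is above B, so f_C = 696.7 + 6 = 702.7 Hz.

702.7 Hz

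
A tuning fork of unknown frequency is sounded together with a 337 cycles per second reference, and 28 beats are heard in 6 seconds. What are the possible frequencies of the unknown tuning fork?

332.3333 Hz or 341.6667 Hz

Beat frequency = 28/6 = 4.6667 Hz.
|f − 337| = 4.6667, so f = 337 ± 4.6667.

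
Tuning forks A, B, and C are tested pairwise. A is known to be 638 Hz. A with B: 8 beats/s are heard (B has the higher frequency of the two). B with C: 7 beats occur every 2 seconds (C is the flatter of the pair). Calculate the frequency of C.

B is above A, so f_B = 638 + 8 = 646 Hz.
B–C: Beat frequency = 7/2 = 3.5 Hz.
C is below B, so f_C = 646 − 3.5 = 642.5 Hz.

642.5 Hz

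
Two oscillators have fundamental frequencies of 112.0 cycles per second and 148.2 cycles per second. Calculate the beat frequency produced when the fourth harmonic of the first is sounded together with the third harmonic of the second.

3.4 Hz

Fourth harmonic of the first: 4·112.0 = 448.0 Hz.
Third harmonic of the second: 3·148.2 = 444.6 Hz.
f_beat = |448.0 − 444.6| = 3.4 Hz.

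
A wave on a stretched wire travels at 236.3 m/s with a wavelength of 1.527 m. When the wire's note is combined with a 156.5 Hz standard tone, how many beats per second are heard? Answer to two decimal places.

Source frequency f = v/λ = 236.3/1.527 = 154.7479 Hz.
f_beat = |154.7479 − 156.5| = 1.75 Hz.

1.75 Hz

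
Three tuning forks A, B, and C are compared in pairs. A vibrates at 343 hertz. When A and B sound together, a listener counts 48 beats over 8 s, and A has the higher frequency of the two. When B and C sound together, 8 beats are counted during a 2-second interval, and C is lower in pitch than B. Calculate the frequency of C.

A–B: Beat frequency = 48/8 = 6 Hz.
B is below A, so f_B = 343 − 6 = 337 Hz.
B–C: Beat frequency = 8/2 = 4 Hz.
C is below B, so f_C = 337 − 4 = 333 Hz.

333 Hz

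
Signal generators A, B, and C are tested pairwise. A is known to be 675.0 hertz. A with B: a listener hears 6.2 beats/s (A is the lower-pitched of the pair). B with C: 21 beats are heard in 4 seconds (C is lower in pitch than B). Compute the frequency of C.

675.95 Hz

B is above A, so f_B = 675.0 + 6.2 = 681.2 Hz.
B–C: Beat frequency = 21/4 = 5.25 Hz.
C is below B, so f_C = 681.2 − 5.25 = 675.95 Hz.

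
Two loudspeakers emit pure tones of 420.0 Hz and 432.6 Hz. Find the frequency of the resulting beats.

f_beat = |f₁ − f₂|.
|420.0 − 432.6| = 12.6 Hz.

12.6 Hz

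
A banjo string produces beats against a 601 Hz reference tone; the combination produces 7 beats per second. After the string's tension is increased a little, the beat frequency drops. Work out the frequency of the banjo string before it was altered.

594 Hz

|f − 601| = 7, so the banjo string was at either 594 Hz or 608 Hz.
Higher tension means higher frequency; the adjustment raises the banjo string's frequency.
The beat rate fell, so the adjustment moved the banjo string toward 601 Hz — it must have started below the reference.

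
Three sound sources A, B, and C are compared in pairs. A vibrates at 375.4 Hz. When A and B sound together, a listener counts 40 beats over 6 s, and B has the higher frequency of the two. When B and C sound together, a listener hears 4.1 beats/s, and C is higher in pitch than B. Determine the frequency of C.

A–B: Beat frequency = 40/6 = 6.6667 Hz.
B is above A, so f_B = 375.4 + 6.6667 = 382.0667 Hz.
C is above B, so f_C = 382.0667 + 4.1 = 386.1667 Hz.

386.1667 Hz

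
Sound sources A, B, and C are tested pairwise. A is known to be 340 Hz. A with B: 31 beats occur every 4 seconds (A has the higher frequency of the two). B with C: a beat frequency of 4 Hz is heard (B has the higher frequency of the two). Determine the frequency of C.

A–B: Beat frequency = 31/4 = 7.75 Hz.
B is below A, so f_B = 340 − 7.75 = 332.25 Hz.
C is below B, so f_C = 332.25 − 4 = 328.25 Hz.

328.25 Hz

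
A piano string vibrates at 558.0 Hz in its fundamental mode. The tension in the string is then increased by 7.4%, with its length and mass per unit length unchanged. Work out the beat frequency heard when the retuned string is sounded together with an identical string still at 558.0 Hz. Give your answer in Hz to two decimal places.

For a string, f ∝ √T, so the new frequency is 558.0·√1.074 = 578.2776 Hz.
f_beat = |578.2776 − 558.0| = 20.28 Hz.

20.28 Hz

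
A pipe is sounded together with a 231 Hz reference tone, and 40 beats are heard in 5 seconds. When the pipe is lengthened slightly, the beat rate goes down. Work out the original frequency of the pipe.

Beat frequency = 40/5 = 8 Hz.
|f − 231| = 8, so the pipe was at either 223 Hz or 239 Hz.
A longer pipe has a lower fundamental; the adjustment lowers the pipe's frequency.
The beat rate fell, so the adjustment moved the pipe toward 231 Hz — it must have started above the reference.

239 Hz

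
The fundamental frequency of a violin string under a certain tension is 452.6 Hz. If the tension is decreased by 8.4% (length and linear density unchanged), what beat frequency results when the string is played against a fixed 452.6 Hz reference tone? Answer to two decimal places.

For a string, f ∝ √T, so the new frequency is 452.6·√0.916 = 433.1739 Hz.
f_beat = |433.1739 − 452.6| = 19.43 Hz.

19.43 Hz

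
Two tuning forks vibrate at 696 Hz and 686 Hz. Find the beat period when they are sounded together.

f_beat = |696 − 686| = 10 Hz.
Beat period T = 1 / f_beat = 1 / 10 s.

0.100 s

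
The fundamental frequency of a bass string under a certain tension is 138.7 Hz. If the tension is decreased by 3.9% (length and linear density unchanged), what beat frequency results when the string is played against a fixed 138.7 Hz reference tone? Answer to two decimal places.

For a string, f ∝ √T, so the new frequency is 138.7·√0.961 = 135.9685 Hz.
f_beat = |135.9685 − 138.7| = 2.73 Hz.

2.73 Hz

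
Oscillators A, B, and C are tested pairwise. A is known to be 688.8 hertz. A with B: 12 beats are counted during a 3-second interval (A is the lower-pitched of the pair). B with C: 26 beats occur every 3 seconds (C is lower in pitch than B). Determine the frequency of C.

A–B: Beat frequency = 12/3 = 4 Hz.
B is above A, so f_B = 688.8 + 4 = 692.8 Hz.
B–C: Beat frequency = 26/3 = 8.6667 Hz.
C is below B, so f_C = 692.8 − 8.6667 = 684.1333 Hz.

684.1333 Hz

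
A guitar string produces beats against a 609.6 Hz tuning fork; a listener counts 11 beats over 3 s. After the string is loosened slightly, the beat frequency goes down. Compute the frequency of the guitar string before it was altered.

Beat frequency = 11/3 = 3.6667 Hz.
|f − 609.6| = 3.6667, so the guitar string was at either 605.9333 Hz or 613.2667 Hz.
Reducing tension lowers a string's frequency; the adjustment lowers the guitar string's frequency.
The beat rate fell, so the adjustment moved the guitar string toward 609.6 Hz — it must have started above the reference.

613.2667 Hz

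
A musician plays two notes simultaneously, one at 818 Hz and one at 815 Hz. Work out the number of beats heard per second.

f_beat = |f₁ − f₂|.
|818 − 815| = 3 Hz.

3 Hz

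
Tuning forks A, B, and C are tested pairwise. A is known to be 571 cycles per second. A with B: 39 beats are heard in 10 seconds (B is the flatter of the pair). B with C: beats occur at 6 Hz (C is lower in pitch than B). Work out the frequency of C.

A–B: Beat frequency = 39/10 = 3.9 Hz.
B is below A, so f_B = 571 − 3.9 = 567.1 Hz.
C is below B, so f_C = 567.1 − 6 = 561.1 Hz.

561.1 Hz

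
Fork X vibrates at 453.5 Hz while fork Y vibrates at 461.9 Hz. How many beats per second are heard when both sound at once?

The beat frequency equals the magnitude of the frequency difference.
|453.5 − 461.9| = 8.4 Hz.

8.4 Hz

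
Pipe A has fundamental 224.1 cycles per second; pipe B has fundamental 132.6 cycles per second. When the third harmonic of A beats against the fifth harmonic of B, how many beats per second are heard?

Third harmonic of the first: 3·224.1 = 672.3 Hz.
Fifth harmonic of the second: 5·132.6 = 663.0 Hz.
f_beat = |672.3 − 663.0| = 9.3 Hz.

9.3 Hz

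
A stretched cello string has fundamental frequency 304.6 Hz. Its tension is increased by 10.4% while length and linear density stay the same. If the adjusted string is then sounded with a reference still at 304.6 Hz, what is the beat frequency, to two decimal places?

15.45 Hz

For a string, f ∝ √T, so the new frequency is 304.6·√1.104 = 320.0475 Hz.
f_beat = |320.0475 − 304.6| = 15.45 Hz.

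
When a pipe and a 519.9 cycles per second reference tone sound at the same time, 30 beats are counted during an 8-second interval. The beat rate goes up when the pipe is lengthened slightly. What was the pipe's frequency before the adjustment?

516.15 Hz

Beat frequency = 30/8 = 3.75 Hz.
|f − 519.9| = 3.75, so the pipe was at either 516.15 Hz or 523.65 Hz.
A longer pipe has a lower fundamental; the adjustment lowers the pipe's frequency.
The beat rate rose, so the adjustment moved the pipe further from 519.9 Hz — it was already below the reference.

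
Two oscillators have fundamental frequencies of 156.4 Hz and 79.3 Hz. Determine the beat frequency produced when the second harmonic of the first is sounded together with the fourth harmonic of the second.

4.4 Hz

Second harmonic of the first: 2·156.4 = 312.8 Hz.
Fourth harmonic of the second: 4·79.3 = 317.2 Hz.
f_beat = |312.8 − 317.2| = 4.4 Hz.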